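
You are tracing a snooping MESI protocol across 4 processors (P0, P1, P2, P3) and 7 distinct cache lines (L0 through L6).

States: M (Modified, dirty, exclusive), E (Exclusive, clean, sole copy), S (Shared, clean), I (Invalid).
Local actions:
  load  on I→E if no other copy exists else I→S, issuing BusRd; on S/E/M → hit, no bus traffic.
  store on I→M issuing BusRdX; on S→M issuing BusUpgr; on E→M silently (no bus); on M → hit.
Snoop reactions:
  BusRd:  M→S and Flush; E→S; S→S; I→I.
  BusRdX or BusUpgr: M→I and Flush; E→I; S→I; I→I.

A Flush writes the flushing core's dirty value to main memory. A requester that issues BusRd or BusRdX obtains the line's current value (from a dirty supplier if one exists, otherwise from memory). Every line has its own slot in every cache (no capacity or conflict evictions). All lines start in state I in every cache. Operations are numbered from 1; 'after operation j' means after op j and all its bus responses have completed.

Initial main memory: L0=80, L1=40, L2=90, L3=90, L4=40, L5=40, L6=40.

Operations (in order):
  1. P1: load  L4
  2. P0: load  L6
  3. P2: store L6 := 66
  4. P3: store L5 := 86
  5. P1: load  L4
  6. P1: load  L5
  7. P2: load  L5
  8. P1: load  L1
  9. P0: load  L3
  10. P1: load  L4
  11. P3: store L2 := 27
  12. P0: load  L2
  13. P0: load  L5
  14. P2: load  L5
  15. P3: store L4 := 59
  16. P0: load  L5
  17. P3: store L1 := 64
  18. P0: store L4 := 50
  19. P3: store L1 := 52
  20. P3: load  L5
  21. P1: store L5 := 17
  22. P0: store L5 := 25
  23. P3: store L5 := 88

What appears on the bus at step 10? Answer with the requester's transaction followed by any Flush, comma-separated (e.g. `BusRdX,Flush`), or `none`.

bus = none

step 1: P1: load  L4  ⟶  IEII  (L4)  txn=BusRd  M[L4]=40
step 2: P0: load  L6  ⟶  EIII  (L6)  txn=BusRd  M[L6]=40
step 3: P2: store L6 := 66  ⟶  IIMI  (L6)  txn=BusRdX  M[L6]=40
step 4: P3: store L5 := 86  ⟶  IIIM  (L5)  txn=BusRdX  M[L5]=40
step 5: P1: load  L4  ⟶  IEII  (L4)  txn=∅  M[L4]=40
step 6: P1: load  L5  ⟶  ISIS  (L5)  txn=BusRd+Flush  M[L5]=86
step 7: P2: load  L5  ⟶  ISSS  (L5)  txn=BusRd  M[L5]=86
step 8: P1: load  L1  ⟶  IEII  (L1)  txn=BusRd  M[L1]=40
step 9: P0: load  L3  ⟶  EIII  (L3)  txn=BusRd  M[L3]=90
step 10: P1: load  L4  ⟶  IEII  (L4)  txn=∅  M[L4]=40
step 11: P3: store L2 := 27  ⟶  IIIM  (L2)  txn=BusRdX  M[L2]=90
step 12: P0: load  L2  ⟶  SIIS  (L2)  txn=BusRd+Flush  M[L2]=27
step 13: P0: load  L5  ⟶  SSSS  (L5)  txn=BusRd  M[L5]=86
step 14: P2: load  L5  ⟶  SSSS  (L5)  txn=∅  M[L5]=86
step 15: P3: store L4 := 59  ⟶  IIIM  (L4)  txn=BusRdX  M[L4]=40
step 16: P0: load  L5  ⟶  SSSS  (L5)  txn=∅  M[L5]=86
step 17: P3: store L1 := 64  ⟶  IIIM  (L1)  txn=BusRdX  M[L1]=40
step 18: P0: store L4 := 50  ⟶  MIII  (L4)  txn=BusRdX+Flush  M[L4]=59
step 19: P3: store L1 := 52  ⟶  IIIM  (L1)  txn=∅  M[L1]=40
step 20: P3: load  L5  ⟶  SSSS  (L5)  txn=∅  M[L5]=86
step 21: P1: store L5 := 17  ⟶  IMII  (L5)  txn=BusUpgr  M[L5]=86
step 22: P0: store L5 := 25  ⟶  MIII  (L5)  txn=BusRdX+Flush  M[L5]=17
step 23: P3: store L5 := 88  ⟶  IIIM  (L5)  txn=BusRdX+Flush  M[L5]=25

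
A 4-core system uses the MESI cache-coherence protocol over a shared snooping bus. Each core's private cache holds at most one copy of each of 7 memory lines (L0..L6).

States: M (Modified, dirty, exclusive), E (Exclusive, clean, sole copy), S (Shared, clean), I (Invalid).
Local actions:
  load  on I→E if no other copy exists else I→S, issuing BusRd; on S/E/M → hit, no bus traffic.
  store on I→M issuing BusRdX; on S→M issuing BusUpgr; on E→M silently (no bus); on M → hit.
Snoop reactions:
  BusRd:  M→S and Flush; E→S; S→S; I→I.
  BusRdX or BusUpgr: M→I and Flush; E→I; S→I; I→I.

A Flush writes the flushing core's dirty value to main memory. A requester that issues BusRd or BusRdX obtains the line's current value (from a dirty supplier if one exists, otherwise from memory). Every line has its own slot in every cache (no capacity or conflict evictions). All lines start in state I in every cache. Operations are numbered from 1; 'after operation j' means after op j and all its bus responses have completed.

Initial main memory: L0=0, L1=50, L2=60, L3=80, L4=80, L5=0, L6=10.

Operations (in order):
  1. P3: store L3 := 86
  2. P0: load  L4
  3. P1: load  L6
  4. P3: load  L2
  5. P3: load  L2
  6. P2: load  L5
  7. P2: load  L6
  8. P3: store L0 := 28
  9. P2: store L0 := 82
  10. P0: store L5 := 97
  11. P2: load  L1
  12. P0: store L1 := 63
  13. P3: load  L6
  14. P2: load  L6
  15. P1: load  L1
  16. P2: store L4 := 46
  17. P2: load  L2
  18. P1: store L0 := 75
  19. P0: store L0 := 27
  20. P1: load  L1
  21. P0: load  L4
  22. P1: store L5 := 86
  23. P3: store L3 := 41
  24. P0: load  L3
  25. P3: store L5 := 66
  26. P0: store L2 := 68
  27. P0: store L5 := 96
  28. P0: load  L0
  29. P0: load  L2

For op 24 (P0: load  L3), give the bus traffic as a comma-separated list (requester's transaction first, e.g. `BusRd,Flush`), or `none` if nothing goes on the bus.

bus = BusRd,Flush

step 1: P3: store L3 := 86  ⟶  IIIM  (L3)  txn=BusRdX  M[L3]=80
step 2: P0: load  L4  ⟶  EIII  (L4)  txn=BusRd  M[L4]=80
step 3: P1: load  L6  ⟶  IEII  (L6)  txn=BusRd  M[L6]=10
step 4: P3: load  L2  ⟶  IIIE  (L2)  txn=BusRd  M[L2]=60
step 5: P3: load  L2  ⟶  IIIE  (L2)  txn=∅  M[L2]=60
step 6: P2: load  L5  ⟶  IIEI  (L5)  txn=BusRd  M[L5]=0
step 7: P2: load  L6  ⟶  ISSI  (L6)  txn=BusRd  M[L6]=10
step 8: P3: store L0 := 28  ⟶  IIIM  (L0)  txn=BusRdX  M[L0]=0
step 9: P2: store L0 := 82  ⟶  IIMI  (L0)  txn=BusRdX+Flush  M[L0]=28
step 10: P0: store L5 := 97  ⟶  MIII  (L5)  txn=BusRdX  M[L5]=0
step 11: P2: load  L1  ⟶  IIEI  (L1)  txn=BusRd  M[L1]=50
step 12: P0: store L1 := 63  ⟶  MIII  (L1)  txn=BusRdX  M[L1]=50
step 13: P3: load  L6  ⟶  ISSS  (L6)  txn=BusRd  M[L6]=10
step 14: P2: load  L6  ⟶  ISSS  (L6)  txn=∅  M[L6]=10
step 15: P1: load  L1  ⟶  SSII  (L1)  txn=BusRd+Flush  M[L1]=63
step 16: P2: store L4 := 46  ⟶  IIMI  (L4)  txn=BusRdX  M[L4]=80
step 17: P2: load  L2  ⟶  IISS  (L2)  txn=BusRd  M[L2]=60
step 18: P1: store L0 := 75  ⟶  IMII  (L0)  txn=BusRdX+Flush  M[L0]=82
step 19: P0: store L0 := 27  ⟶  MIII  (L0)  txn=BusRdX+Flush  M[L0]=75
step 20: P1: load  L1  ⟶  SSII  (L1)  txn=∅  M[L1]=63
step 21: P0: load  L4  ⟶  SISI  (L4)  txn=BusRd+Flush  M[L4]=46
step 22: P1: store L5 := 86  ⟶  IMII  (L5)  txn=BusRdX+Flush  M[L5]=97
step 23: P3: store L3 := 41  ⟶  IIIM  (L3)  txn=∅  M[L3]=80
step 24: P0: load  L3  ⟶  SIIS  (L3)  txn=BusRd+Flush  M[L3]=41
step 25: P3: store L5 := 66  ⟶  IIIM  (L5)  txn=BusRdX+Flush  M[L5]=86
step 26: P0: store L2 := 68  ⟶  MIII  (L2)  txn=BusRdX  M[L2]=60
step 27: P0: store L5 := 96  ⟶  MIII  (L5)  txn=BusRdX+Flush  M[L5]=66
step 28: P0: load  L0  ⟶  MIII  (L0)  txn=∅  M[L0]=75
step 29: P0: load  L2  ⟶  MIII  (L2)  txn=∅  M[L2]=60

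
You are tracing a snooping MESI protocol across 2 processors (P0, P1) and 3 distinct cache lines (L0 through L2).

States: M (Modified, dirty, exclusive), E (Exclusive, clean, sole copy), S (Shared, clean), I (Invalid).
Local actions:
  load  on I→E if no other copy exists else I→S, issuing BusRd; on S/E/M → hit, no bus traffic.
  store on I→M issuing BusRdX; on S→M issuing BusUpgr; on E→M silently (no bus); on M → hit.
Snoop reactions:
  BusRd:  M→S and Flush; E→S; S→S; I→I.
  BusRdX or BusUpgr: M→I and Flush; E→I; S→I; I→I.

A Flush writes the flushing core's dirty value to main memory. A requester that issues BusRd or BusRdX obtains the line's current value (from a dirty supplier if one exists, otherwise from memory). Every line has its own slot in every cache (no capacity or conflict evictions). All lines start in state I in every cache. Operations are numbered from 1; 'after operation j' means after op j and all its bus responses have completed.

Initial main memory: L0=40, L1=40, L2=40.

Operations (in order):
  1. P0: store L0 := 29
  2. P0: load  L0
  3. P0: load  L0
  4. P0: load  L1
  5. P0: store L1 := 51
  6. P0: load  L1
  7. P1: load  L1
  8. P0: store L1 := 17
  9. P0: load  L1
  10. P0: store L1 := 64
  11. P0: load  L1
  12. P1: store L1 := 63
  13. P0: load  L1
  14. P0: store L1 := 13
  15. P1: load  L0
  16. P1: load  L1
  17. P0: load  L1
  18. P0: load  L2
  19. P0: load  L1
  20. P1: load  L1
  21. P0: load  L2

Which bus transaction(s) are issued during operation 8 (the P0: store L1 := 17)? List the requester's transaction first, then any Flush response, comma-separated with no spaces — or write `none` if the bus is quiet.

  op1 P0: store L0 := 29 → M/I on L0; bus BusRdX; mem=40
  op2 P0: load  L0 → M/I on L0; bus (none); mem=40
  op3 P0: load  L0 → M/I on L0; bus (none); mem=40
  op4 P0: load  L1 → E/I on L1; bus BusRd; mem=40
  op5 P0: store L1 := 51 → M/I on L1; bus (none); mem=40
  op6 P0: load  L1 → M/I on L1; bus (none); mem=40
  op7 P1: load  L1 → S/S on L1; bus BusRd Flush; mem=51
  op8 P0: store L1 := 17 → M/I on L1; bus BusUpgr; mem=51
  op9 P0: load  L1 → M/I on L1; bus (none); mem=51
  op10 P0: store L1 := 64 → M/I on L1; bus (none); mem=51
  op11 P0: load  L1 → M/I on L1; bus (none); mem=51
  op12 P1: store L1 := 63 → I/M on L1; bus BusRdX Flush; mem=64
  op13 P0: load  L1 → S/S on L1; bus BusRd Flush; mem=63
  op14 P0: store L1 := 13 → M/I on L1; bus BusUpgr; mem=63
  op15 P1: load  L0 → S/S on L0; bus BusRd Flush; mem=29
  op16 P1: load  L1 → S/S on L1; bus BusRd Flush; mem=13
  op17 P0: load  L1 → S/S on L1; bus (none); mem=13
  op18 P0: load  L2 → E/I on L2; bus BusRd; mem=40
  op19 P0: load  L1 → S/S on L1; bus (none); mem=13
  op20 P1: load  L1 → S/S on L1; bus (none); mem=13
  op21 P0: load  L2 → E/I on L2; bus (none); mem=40

bus = BusUpgr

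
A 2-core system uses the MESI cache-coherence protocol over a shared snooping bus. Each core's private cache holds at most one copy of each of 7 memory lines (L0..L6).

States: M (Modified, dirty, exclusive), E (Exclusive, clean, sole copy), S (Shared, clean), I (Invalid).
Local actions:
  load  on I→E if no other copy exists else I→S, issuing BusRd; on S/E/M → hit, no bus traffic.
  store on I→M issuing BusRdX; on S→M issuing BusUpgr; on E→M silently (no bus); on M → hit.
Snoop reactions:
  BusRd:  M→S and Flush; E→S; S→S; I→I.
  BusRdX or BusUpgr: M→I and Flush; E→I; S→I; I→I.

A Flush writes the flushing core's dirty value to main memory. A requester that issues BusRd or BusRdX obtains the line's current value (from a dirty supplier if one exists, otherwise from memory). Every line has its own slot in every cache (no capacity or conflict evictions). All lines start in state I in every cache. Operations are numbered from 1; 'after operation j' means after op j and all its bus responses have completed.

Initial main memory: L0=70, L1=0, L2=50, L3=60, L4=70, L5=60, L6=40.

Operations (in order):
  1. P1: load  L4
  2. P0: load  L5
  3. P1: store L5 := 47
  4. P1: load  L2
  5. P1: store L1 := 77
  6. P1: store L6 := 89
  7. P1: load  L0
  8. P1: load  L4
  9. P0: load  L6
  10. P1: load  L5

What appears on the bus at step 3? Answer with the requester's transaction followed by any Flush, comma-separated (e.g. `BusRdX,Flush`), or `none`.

1. P1: load  L4  bus=[BusRd]  L4: P0=I P1=E  mem[L4]=70
2. P0: load  L5  bus=[BusRd]  L5: P0=E P1=I  mem[L5]=60
3. P1: store L5 := 47  bus=[BusRdX]  L5: P0=I P1=M  mem[L5]=60
4. P1: load  L2  bus=[BusRd]  L2: P0=I P1=E  mem[L2]=50
5. P1: store L1 := 77  bus=[BusRdX]  L1: P0=I P1=M  mem[L1]=0
6. P1: store L6 := 89  bus=[BusRdX]  L6: P0=I P1=M  mem[L6]=40
7. P1: load  L0  bus=[BusRd]  L0: P0=I P1=E  mem[L0]=70
8. P1: load  L4  bus=[-]  L4: P0=I P1=E  mem[L4]=70
9. P0: load  L6  bus=[BusRd,Flush]  L6: P0=S P1=S  mem[L6]=89
10. P1: load  L5  bus=[-]  L5: P0=I P1=M  mem[L5]=60

bus = BusRdX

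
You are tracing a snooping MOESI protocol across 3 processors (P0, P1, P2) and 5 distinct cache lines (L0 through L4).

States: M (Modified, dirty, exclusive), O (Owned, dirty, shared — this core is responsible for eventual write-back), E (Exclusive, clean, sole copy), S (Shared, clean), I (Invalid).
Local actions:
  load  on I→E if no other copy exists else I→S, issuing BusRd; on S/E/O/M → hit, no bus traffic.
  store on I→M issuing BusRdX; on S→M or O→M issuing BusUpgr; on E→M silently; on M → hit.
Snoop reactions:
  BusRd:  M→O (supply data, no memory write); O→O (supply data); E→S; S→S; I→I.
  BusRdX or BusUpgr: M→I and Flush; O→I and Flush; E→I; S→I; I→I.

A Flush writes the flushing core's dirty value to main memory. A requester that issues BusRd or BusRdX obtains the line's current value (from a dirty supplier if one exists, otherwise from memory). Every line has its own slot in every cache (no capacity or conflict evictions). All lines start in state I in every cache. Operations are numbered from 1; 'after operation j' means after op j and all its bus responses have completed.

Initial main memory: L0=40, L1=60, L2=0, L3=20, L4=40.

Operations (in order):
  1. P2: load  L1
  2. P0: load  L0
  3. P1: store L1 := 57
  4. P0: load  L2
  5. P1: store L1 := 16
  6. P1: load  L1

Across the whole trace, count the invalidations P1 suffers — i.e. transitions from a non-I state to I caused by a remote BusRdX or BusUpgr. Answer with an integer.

invalidations = 0

step 1: P2: load  L1  ⟶  IIE  (L1)  txn=BusRd  M[L1]=60
step 2: P0: load  L0  ⟶  EII  (L0)  txn=BusRd  M[L0]=40
step 3: P1: store L1 := 57  ⟶  IMI  (L1)  txn=BusRdX  M[L1]=60
step 4: P0: load  L2  ⟶  EII  (L2)  txn=BusRd  M[L2]=0
step 5: P1: store L1 := 16  ⟶  IMI  (L1)  txn=∅  M[L1]=60
step 6: P1: load  L1  ⟶  IMI  (L1)  txn=∅  M[L1]=60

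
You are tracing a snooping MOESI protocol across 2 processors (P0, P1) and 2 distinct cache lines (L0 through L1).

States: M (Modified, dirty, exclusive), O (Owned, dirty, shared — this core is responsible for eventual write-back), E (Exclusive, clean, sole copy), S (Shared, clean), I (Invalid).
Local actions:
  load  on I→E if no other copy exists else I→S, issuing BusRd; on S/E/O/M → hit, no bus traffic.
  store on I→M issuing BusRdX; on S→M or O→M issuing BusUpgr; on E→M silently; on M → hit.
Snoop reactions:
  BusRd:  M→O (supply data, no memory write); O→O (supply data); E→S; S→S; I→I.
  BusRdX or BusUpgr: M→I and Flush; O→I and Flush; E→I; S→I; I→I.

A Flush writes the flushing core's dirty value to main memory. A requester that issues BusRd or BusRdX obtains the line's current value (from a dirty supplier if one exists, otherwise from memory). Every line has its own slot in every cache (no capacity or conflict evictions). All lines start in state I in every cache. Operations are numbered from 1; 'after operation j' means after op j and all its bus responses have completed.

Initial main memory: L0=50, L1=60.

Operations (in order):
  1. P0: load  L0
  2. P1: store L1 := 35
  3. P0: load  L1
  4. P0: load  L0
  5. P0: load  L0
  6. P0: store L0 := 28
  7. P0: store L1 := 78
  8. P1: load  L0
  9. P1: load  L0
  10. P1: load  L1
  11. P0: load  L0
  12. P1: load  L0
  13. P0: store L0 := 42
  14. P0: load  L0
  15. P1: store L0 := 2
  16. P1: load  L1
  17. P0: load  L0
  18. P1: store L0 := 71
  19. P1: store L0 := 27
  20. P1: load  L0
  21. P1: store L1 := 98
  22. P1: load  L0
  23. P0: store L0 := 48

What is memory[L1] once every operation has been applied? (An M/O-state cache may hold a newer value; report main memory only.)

memory[L1] = 78

[1] P0: load  L0 | P0:E(50), P1:I | bus: BusRd
[2] P1: store L1 := 35 | P0:I, P1:M(35) | bus: BusRdX
[3] P0: load  L1 | P0:S(35), P1:O(35) | bus: BusRd
[4] P0: load  L0 | P0:E(50), P1:I | bus: none
[5] P0: load  L0 | P0:E(50), P1:I | bus: none
[6] P0: store L0 := 28 | P0:M(28), P1:I | bus: none
[7] P0: store L1 := 78 | P0:M(78), P1:I | bus: BusUpgr,Flush
[8] P1: load  L0 | P0:O(28), P1:S(28) | bus: BusRd
[9] P1: load  L0 | P0:O(28), P1:S(28) | bus: none
[10] P1: load  L1 | P0:O(78), P1:S(78) | bus: BusRd
[11] P0: load  L0 | P0:O(28), P1:S(28) | bus: none
[12] P1: load  L0 | P0:O(28), P1:S(28) | bus: none
[13] P0: store L0 := 42 | P0:M(42), P1:I | bus: BusUpgr
[14] P0: load  L0 | P0:M(42), P1:I | bus: none
[15] P1: store L0 := 2 | P0:I, P1:M(2) | bus: BusRdX,Flush
[16] P1: load  L1 | P0:O(78), P1:S(78) | bus: none
[17] P0: load  L0 | P0:S(2), P1:O(2) | bus: BusRd
[18] P1: store L0 := 71 | P0:I, P1:M(71) | bus: BusUpgr
[19] P1: store L0 := 27 | P0:I, P1:M(27) | bus: none
[20] P1: load  L0 | P0:I, P1:M(27) | bus: none
[21] P1: store L1 := 98 | P0:I, P1:M(98) | bus: BusUpgr,Flush
[22] P1: load  L0 | P0:I, P1:M(27) | bus: none
[23] P0: store L0 := 48 | P0:M(48), P1:I | bus: BusRdX,Flush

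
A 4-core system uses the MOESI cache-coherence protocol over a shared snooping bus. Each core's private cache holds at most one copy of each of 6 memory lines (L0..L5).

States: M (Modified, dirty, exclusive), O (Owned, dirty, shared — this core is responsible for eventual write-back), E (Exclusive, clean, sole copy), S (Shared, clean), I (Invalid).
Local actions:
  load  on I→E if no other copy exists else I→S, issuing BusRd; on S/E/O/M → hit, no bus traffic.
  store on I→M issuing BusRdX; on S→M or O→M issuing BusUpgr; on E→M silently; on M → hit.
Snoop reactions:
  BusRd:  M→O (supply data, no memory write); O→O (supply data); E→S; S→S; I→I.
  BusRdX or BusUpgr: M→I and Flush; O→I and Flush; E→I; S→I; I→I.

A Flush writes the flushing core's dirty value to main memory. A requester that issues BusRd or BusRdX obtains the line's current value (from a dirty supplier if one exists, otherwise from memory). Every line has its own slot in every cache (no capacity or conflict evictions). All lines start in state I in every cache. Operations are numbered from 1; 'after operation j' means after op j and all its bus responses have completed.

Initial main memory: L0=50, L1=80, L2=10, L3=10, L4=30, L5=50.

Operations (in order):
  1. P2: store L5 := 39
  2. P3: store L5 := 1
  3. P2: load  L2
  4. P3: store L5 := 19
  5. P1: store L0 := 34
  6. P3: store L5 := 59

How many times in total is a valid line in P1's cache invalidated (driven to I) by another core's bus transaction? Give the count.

invalidations = 0

1. P2: store L5 := 39  bus=[BusRdX]  L5: P0=I P1=I P2=M P3=I  mem[L5]=50
2. P3: store L5 := 1  bus=[BusRdX,Flush]  L5: P0=I P1=I P2=I P3=M  mem[L5]=39
3. P2: load  L2  bus=[BusRd]  L2: P0=I P1=I P2=E P3=I  mem[L2]=10
4. P3: store L5 := 19  bus=[-]  L5: P0=I P1=I P2=I P3=M  mem[L5]=39
5. P1: store L0 := 34  bus=[BusRdX]  L0: P0=I P1=M P2=I P3=I  mem[L0]=50
6. P3: store L5 := 59  bus=[-]  L5: P0=I P1=I P2=I P3=M  mem[L5]=39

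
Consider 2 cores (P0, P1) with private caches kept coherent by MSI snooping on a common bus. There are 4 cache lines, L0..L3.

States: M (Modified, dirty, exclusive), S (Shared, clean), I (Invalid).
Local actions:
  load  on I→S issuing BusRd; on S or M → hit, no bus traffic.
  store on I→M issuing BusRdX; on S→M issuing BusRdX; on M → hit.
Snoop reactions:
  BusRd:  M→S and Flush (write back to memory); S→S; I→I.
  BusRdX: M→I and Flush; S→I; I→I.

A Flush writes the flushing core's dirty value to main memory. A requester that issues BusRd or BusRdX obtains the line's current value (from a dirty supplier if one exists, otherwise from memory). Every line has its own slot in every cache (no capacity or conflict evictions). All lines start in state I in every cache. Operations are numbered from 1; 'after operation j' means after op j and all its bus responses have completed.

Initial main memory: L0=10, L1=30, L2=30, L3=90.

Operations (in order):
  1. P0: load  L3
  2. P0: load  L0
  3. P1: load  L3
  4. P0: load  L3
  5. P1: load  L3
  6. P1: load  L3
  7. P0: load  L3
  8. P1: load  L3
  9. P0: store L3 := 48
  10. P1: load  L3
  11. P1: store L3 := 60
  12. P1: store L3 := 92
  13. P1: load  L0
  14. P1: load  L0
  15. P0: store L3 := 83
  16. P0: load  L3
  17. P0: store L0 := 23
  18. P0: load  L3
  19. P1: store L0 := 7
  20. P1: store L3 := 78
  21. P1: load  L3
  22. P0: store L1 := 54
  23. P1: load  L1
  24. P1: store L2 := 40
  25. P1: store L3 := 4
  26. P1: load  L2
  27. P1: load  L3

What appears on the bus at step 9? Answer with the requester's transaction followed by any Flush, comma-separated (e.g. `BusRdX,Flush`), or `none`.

[1] P0: load  L3 | P0:S(90), P1:I | bus: BusRd
[2] P0: load  L0 | P0:S(10), P1:I | bus: BusRd
[3] P1: load  L3 | P0:S(90), P1:S(90) | bus: BusRd
[4] P0: load  L3 | P0:S(90), P1:S(90) | bus: none
[5] P1: load  L3 | P0:S(90), P1:S(90) | bus: none
[6] P1: load  L3 | P0:S(90), P1:S(90) | bus: none
[7] P0: load  L3 | P0:S(90), P1:S(90) | bus: none
[8] P1: load  L3 | P0:S(90), P1:S(90) | bus: none
[9] P0: store L3 := 48 | P0:M(48), P1:I | bus: BusRdX
[10] P1: load  L3 | P0:S(48), P1:S(48) | bus: BusRd,Flush
[11] P1: store L3 := 60 | P0:I, P1:M(60) | bus: BusRdX
[12] P1: store L3 := 92 | P0:I, P1:M(92) | bus: none
[13] P1: load  L0 | P0:S(10), P1:S(10) | bus: BusRd
[14] P1: load  L0 | P0:S(10), P1:S(10) | bus: none
[15] P0: store L3 := 83 | P0:M(83), P1:I | bus: BusRdX,Flush
[16] P0: load  L3 | P0:M(83), P1:I | bus: none
[17] P0: store L0 := 23 | P0:M(23), P1:I | bus: BusRdX
[18] P0: load  L3 | P0:M(83), P1:I | bus: none
[19] P1: store L0 := 7 | P0:I, P1:M(7) | bus: BusRdX,Flush
[20] P1: store L3 := 78 | P0:I, P1:M(78) | bus: BusRdX,Flush
[21] P1: load  L3 | P0:I, P1:M(78) | bus: none
[22] P0: store L1 := 54 | P0:M(54), P1:I | bus: BusRdX
[23] P1: load  L1 | P0:S(54), P1:S(54) | bus: BusRd,Flush
[24] P1: store L2 := 40 | P0:I, P1:M(40) | bus: BusRdX
[25] P1: store L3 := 4 | P0:I, P1:M(4) | bus: none
[26] P1: load  L2 | P0:I, P1:M(40) | bus: none
[27] P1: load  L3 | P0:I, P1:M(4) | bus: none

bus = BusRdX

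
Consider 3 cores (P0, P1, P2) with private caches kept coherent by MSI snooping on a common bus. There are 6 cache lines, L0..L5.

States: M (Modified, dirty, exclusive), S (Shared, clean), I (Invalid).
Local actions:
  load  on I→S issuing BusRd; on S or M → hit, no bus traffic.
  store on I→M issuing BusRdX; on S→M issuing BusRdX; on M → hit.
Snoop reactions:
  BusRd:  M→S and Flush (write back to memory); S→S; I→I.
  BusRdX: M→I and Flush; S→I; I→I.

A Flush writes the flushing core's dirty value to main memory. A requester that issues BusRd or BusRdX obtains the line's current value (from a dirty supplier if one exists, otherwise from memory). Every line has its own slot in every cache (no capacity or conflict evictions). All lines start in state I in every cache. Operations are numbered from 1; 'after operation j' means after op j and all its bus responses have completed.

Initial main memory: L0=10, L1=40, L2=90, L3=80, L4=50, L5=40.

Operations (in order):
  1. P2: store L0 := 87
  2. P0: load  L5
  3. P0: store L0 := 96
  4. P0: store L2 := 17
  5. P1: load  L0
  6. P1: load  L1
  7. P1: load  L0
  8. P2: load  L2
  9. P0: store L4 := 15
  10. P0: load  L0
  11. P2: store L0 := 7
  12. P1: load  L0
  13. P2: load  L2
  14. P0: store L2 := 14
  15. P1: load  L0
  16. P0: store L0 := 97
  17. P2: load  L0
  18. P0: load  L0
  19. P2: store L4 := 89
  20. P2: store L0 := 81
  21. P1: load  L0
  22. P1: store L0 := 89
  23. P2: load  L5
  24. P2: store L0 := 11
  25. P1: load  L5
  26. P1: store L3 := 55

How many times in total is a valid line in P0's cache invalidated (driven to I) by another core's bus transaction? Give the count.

[1] P2: store L0 := 87 | P0:I, P1:I, P2:M(87) | bus: BusRdX
[2] P0: load  L5 | P0:S(40), P1:I, P2:I | bus: BusRd
[3] P0: store L0 := 96 | P0:M(96), P1:I, P2:I | bus: BusRdX,Flush
[4] P0: store L2 := 17 | P0:M(17), P1:I, P2:I | bus: BusRdX
[5] P1: load  L0 | P0:S(96), P1:S(96), P2:I | bus: BusRd,Flush
[6] P1: load  L1 | P0:I, P1:S(40), P2:I | bus: BusRd
[7] P1: load  L0 | P0:S(96), P1:S(96), P2:I | bus: none
[8] P2: load  L2 | P0:S(17), P1:I, P2:S(17) | bus: BusRd,Flush
[9] P0: store L4 := 15 | P0:M(15), P1:I, P2:I | bus: BusRdX
[10] P0: load  L0 | P0:S(96), P1:S(96), P2:I | bus: none
[11] P2: store L0 := 7 | P0:I, P1:I, P2:M(7) | bus: BusRdX
[12] P1: load  L0 | P0:I, P1:S(7), P2:S(7) | bus: BusRd,Flush
[13] P2: load  L2 | P0:S(17), P1:I, P2:S(17) | bus: none
[14] P0: store L2 := 14 | P0:M(14), P1:I, P2:I | bus: BusRdX
[15] P1: load  L0 | P0:I, P1:S(7), P2:S(7) | bus: none
[16] P0: store L0 := 97 | P0:M(97), P1:I, P2:I | bus: BusRdX
[17] P2: load  L0 | P0:S(97), P1:I, P2:S(97) | bus: BusRd,Flush
[18] P0: load  L0 | P0:S(97), P1:I, P2:S(97) | bus: none
[19] P2: store L4 := 89 | P0:I, P1:I, P2:M(89) | bus: BusRdX,Flush
[20] P2: store L0 := 81 | P0:I, P1:I, P2:M(81) | bus: BusRdX
[21] P1: load  L0 | P0:I, P1:S(81), P2:S(81) | bus: BusRd,Flush
[22] P1: store L0 := 89 | P0:I, P1:M(89), P2:I | bus: BusRdX
[23] P2: load  L5 | P0:S(40), P1:I, P2:S(40) | bus: BusRd
[24] P2: store L0 := 11 | P0:I, P1:I, P2:M(11) | bus: BusRdX,Flush
[25] P1: load  L5 | P0:S(40), P1:S(40), P2:S(40) | bus: BusRd
[26] P1: store L3 := 55 | P0:I, P1:M(55), P2:I | bus: BusRdX

invalidations = 3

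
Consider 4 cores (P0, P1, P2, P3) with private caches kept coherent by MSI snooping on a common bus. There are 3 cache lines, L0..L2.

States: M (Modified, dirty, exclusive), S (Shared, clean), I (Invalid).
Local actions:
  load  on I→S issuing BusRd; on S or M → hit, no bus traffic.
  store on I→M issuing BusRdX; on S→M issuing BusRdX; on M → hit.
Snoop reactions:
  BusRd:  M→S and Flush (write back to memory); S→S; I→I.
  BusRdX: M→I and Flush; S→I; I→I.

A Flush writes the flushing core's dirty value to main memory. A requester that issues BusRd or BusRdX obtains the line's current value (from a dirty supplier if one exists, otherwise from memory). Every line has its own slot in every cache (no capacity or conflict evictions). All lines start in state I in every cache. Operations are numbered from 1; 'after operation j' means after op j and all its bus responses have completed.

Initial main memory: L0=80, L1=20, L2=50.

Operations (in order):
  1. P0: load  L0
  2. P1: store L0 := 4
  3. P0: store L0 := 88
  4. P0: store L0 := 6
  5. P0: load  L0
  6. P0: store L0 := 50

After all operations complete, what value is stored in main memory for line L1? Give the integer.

memory[L1] = 20

  op1 P0: load  L0 → S/I/I/I on L0; bus BusRd; mem=80
  op2 P1: store L0 := 4 → I/M/I/I on L0; bus BusRdX; mem=80
  op3 P0: store L0 := 88 → M/I/I/I on L0; bus BusRdX Flush; mem=4
  op4 P0: store L0 := 6 → M/I/I/I on L0; bus (none); mem=4
  op5 P0: load  L0 → M/I/I/I on L0; bus (none); mem=4
  op6 P0: store L0 := 50 → M/I/I/I on L0; bus (none); mem=4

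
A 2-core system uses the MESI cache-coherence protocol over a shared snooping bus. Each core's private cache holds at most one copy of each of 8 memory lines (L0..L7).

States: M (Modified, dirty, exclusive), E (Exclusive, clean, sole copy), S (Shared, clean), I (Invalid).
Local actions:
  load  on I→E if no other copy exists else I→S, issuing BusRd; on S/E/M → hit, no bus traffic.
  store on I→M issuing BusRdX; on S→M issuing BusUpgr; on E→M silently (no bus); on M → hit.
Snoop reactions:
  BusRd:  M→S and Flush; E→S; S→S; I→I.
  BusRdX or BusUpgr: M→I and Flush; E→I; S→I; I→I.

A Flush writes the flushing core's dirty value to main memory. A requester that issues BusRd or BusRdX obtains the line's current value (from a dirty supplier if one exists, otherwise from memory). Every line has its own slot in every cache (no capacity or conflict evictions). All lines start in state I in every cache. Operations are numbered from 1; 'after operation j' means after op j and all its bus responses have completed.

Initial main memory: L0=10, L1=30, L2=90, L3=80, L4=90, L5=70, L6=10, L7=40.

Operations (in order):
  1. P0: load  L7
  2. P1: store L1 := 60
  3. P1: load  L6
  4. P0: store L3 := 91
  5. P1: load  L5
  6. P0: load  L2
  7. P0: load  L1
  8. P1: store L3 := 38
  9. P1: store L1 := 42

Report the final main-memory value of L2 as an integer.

memory[L2] = 90

[1] P0: load  L7 | P0:E(40), P1:I | bus: BusRd
[2] P1: store L1 := 60 | P0:I, P1:M(60) | bus: BusRdX
[3] P1: load  L6 | P0:I, P1:E(10) | bus: BusRd
[4] P0: store L3 := 91 | P0:M(91), P1:I | bus: BusRdX
[5] P1: load  L5 | P0:I, P1:E(70) | bus: BusRd
[6] P0: load  L2 | P0:E(90), P1:I | bus: BusRd
[7] P0: load  L1 | P0:S(60), P1:S(60) | bus: BusRd,Flush
[8] P1: store L3 := 38 | P0:I, P1:M(38) | bus: BusRdX,Flush
[9] P1: store L1 := 42 | P0:I, P1:M(42) | bus: BusUpgr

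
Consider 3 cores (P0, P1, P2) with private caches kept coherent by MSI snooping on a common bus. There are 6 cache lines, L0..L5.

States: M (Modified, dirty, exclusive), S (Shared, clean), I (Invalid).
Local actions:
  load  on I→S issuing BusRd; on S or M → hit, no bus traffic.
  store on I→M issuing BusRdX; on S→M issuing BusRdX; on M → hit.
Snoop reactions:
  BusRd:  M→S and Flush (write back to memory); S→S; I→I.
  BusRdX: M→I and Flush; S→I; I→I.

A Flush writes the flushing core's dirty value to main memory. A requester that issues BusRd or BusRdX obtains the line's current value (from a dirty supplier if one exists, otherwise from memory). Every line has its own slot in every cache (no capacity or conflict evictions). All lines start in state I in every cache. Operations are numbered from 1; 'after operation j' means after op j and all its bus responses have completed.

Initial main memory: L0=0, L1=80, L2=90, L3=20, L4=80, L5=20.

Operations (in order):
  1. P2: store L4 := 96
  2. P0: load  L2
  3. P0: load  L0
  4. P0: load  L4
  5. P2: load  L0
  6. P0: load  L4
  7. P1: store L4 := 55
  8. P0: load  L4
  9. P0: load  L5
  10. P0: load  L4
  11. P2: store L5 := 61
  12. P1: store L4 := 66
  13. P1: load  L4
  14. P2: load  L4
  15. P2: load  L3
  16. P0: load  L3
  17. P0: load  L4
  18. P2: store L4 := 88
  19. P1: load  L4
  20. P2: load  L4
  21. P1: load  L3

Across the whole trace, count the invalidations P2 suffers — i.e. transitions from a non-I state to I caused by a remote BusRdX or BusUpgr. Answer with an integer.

  op1 P2: store L4 := 96 → I/I/M on L4; bus BusRdX; mem=80
  op2 P0: load  L2 → S/I/I on L2; bus BusRd; mem=90
  op3 P0: load  L0 → S/I/I on L0; bus BusRd; mem=0
  op4 P0: load  L4 → S/I/S on L4; bus BusRd Flush; mem=96
  op5 P2: load  L0 → S/I/S on L0; bus BusRd; mem=0
  op6 P0: load  L4 → S/I/S on L4; bus (none); mem=96
  op7 P1: store L4 := 55 → I/M/I on L4; bus BusRdX; mem=96
  op8 P0: load  L4 → S/S/I on L4; bus BusRd Flush; mem=55
  op9 P0: load  L5 → S/I/I on L5; bus BusRd; mem=20
  op10 P0: load  L4 → S/S/I on L4; bus (none); mem=55
  op11 P2: store L5 := 61 → I/I/M on L5; bus BusRdX; mem=20
  op12 P1: store L4 := 66 → I/M/I on L4; bus BusRdX; mem=55
  op13 P1: load  L4 → I/M/I on L4; bus (none); mem=55
  op14 P2: load  L4 → I/S/S on L4; bus BusRd Flush; mem=66
  op15 P2: load  L3 → I/I/S on L3; bus BusRd; mem=20
  op16 P0: load  L3 → S/I/S on L3; bus BusRd; mem=20
  op17 P0: load  L4 → S/S/S on L4; bus BusRd; mem=66
  op18 P2: store L4 := 88 → I/I/M on L4; bus BusRdX; mem=66
  op19 P1: load  L4 → I/S/S on L4; bus BusRd Flush; mem=88
  op20 P2: load  L4 → I/S/S on L4; bus (none); mem=88
  op21 P1: load  L3 → S/S/S on L3; bus BusRd; mem=20

invalidations = 1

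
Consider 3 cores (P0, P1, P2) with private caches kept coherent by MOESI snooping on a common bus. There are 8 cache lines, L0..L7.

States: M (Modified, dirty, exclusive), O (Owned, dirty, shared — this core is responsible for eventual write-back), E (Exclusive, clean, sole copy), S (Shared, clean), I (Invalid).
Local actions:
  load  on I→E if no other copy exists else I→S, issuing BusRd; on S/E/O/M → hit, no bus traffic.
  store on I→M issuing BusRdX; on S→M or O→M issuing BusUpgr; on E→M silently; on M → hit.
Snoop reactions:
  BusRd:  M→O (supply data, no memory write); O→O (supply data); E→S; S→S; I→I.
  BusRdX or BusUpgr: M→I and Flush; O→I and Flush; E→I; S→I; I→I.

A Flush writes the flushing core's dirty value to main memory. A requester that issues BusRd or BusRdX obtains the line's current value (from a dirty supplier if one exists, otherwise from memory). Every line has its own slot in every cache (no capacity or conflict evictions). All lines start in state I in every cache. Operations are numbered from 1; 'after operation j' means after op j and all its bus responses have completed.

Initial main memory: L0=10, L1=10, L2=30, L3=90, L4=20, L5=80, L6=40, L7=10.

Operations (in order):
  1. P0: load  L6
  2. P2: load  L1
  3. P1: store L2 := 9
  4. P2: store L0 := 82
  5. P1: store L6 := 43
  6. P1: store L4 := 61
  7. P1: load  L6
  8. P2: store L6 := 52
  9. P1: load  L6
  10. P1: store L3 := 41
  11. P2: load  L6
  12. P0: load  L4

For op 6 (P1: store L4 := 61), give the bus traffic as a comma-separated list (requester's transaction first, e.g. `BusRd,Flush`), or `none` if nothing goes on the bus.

step 1: P0: load  L6  ⟶  EII  (L6)  txn=BusRd  M[L6]=40
step 2: P2: load  L1  ⟶  IIE  (L1)  txn=BusRd  M[L1]=10
step 3: P1: store L2 := 9  ⟶  IMI  (L2)  txn=BusRdX  M[L2]=30
step 4: P2: store L0 := 82  ⟶  IIM  (L0)  txn=BusRdX  M[L0]=10
step 5: P1: store L6 := 43  ⟶  IMI  (L6)  txn=BusRdX  M[L6]=40
step 6: P1: store L4 := 61  ⟶  IMI  (L4)  txn=BusRdX  M[L4]=20
step 7: P1: load  L6  ⟶  IMI  (L6)  txn=∅  M[L6]=40
step 8: P2: store L6 := 52  ⟶  IIM  (L6)  txn=BusRdX+Flush  M[L6]=43
step 9: P1: load  L6  ⟶  ISO  (L6)  txn=BusRd  M[L6]=43
step 10: P1: store L3 := 41  ⟶  IMI  (L3)  txn=BusRdX  M[L3]=90
step 11: P2: load  L6  ⟶  ISO  (L6)  txn=∅  M[L6]=43
step 12: P0: load  L4  ⟶  SOI  (L4)  txn=BusRd  M[L4]=20

bus = BusRdX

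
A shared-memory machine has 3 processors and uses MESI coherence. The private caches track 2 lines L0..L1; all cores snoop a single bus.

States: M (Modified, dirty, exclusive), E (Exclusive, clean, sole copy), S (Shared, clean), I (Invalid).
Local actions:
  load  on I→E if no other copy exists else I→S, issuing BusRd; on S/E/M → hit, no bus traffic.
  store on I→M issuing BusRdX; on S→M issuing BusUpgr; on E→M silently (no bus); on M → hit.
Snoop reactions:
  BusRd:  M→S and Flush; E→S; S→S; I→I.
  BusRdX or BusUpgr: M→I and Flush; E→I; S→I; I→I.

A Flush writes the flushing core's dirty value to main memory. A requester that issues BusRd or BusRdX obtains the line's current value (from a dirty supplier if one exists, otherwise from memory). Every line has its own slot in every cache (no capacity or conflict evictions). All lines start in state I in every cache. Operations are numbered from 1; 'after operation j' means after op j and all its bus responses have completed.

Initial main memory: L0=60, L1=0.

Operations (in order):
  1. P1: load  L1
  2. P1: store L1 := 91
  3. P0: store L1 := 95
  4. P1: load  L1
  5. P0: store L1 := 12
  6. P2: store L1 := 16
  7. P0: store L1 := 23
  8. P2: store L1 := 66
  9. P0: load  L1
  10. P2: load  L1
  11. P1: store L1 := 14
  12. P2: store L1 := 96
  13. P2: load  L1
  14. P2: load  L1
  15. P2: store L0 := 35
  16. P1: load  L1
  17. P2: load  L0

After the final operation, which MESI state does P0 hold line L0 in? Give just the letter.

state = I

  op1 P1: load  L1 → I/E/I on L1; bus BusRd; mem=0
  op2 P1: store L1 := 91 → I/M/I on L1; bus (none); mem=0
  op3 P0: store L1 := 95 → M/I/I on L1; bus BusRdX Flush; mem=91
  op4 P1: load  L1 → S/S/I on L1; bus BusRd Flush; mem=95
  op5 P0: store L1 := 12 → M/I/I on L1; bus BusUpgr; mem=95
  op6 P2: store L1 := 16 → I/I/M on L1; bus BusRdX Flush; mem=12
  op7 P0: store L1 := 23 → M/I/I on L1; bus BusRdX Flush; mem=16
  op8 P2: store L1 := 66 → I/I/M on L1; bus BusRdX Flush; mem=23
  op9 P0: load  L1 → S/I/S on L1; bus BusRd Flush; mem=66
  op10 P2: load  L1 → S/I/S on L1; bus (none); mem=66
  op11 P1: store L1 := 14 → I/M/I on L1; bus BusRdX; mem=66
  op12 P2: store L1 := 96 → I/I/M on L1; bus BusRdX Flush; mem=14
  op13 P2: load  L1 → I/I/M on L1; bus (none); mem=14
  op14 P2: load  L1 → I/I/M on L1; bus (none); mem=14
  op15 P2: store L0 := 35 → I/I/M on L0; bus BusRdX; mem=60
  op16 P1: load  L1 → I/S/S on L1; bus BusRd Flush; mem=96
  op17 P2: load  L0 → I/I/M on L0; bus (none); mem=60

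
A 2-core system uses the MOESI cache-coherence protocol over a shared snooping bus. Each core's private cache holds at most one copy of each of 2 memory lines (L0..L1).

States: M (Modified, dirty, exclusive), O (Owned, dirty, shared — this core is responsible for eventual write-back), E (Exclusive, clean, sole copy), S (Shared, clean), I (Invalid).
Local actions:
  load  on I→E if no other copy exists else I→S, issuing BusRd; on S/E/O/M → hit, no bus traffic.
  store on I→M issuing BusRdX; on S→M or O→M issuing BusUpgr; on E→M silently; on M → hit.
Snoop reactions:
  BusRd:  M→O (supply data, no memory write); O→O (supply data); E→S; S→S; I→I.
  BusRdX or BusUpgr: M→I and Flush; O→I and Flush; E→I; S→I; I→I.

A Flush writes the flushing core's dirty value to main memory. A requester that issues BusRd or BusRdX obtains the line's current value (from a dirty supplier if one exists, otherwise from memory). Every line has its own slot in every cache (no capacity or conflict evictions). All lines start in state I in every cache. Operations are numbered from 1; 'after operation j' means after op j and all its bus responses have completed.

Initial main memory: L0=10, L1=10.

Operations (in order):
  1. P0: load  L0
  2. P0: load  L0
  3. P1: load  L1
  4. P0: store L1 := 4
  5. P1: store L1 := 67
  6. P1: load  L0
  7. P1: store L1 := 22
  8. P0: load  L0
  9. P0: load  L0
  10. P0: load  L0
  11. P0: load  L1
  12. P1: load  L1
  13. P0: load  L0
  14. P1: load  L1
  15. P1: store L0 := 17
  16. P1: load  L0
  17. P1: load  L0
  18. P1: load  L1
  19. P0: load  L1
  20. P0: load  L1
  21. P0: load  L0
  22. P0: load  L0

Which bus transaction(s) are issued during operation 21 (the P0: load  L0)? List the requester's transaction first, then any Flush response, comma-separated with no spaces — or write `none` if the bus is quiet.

bus = BusRd

[1] P0: load  L0 | P0:E(10), P1:I | bus: BusRd
[2] P0: load  L0 | P0:E(10), P1:I | bus: none
[3] P1: load  L1 | P0:I, P1:E(10) | bus: BusRd
[4] P0: store L1 := 4 | P0:M(4), P1:I | bus: BusRdX
[5] P1: store L1 := 67 | P0:I, P1:M(67) | bus: BusRdX,Flush
[6] P1: load  L0 | P0:S(10), P1:S(10) | bus: BusRd
[7] P1: store L1 := 22 | P0:I, P1:M(22) | bus: none
[8] P0: load  L0 | P0:S(10), P1:S(10) | bus: none
[9] P0: load  L0 | P0:S(10), P1:S(10) | bus: none
[10] P0: load  L0 | P0:S(10), P1:S(10) | bus: none
[11] P0: load  L1 | P0:S(22), P1:O(22) | bus: BusRd
[12] P1: load  L1 | P0:S(22), P1:O(22) | bus: none
[13] P0: load  L0 | P0:S(10), P1:S(10) | bus: none
[14] P1: load  L1 | P0:S(22), P1:O(22) | bus: none
[15] P1: store L0 := 17 | P0:I, P1:M(17) | bus: BusUpgr
[16] P1: load  L0 | P0:I, P1:M(17) | bus: none
[17] P1: load  L0 | P0:I, P1:M(17) | bus: none
[18] P1: load  L1 | P0:S(22), P1:O(22) | bus: none
[19] P0: load  L1 | P0:S(22), P1:O(22) | bus: none
[20] P0: load  L1 | P0:S(22), P1:O(22) | bus: none
[21] P0: load  L0 | P0:S(17), P1:O(17) | bus: BusRd
[22] P0: load  L0 | P0:S(17), P1:O(17) | bus: none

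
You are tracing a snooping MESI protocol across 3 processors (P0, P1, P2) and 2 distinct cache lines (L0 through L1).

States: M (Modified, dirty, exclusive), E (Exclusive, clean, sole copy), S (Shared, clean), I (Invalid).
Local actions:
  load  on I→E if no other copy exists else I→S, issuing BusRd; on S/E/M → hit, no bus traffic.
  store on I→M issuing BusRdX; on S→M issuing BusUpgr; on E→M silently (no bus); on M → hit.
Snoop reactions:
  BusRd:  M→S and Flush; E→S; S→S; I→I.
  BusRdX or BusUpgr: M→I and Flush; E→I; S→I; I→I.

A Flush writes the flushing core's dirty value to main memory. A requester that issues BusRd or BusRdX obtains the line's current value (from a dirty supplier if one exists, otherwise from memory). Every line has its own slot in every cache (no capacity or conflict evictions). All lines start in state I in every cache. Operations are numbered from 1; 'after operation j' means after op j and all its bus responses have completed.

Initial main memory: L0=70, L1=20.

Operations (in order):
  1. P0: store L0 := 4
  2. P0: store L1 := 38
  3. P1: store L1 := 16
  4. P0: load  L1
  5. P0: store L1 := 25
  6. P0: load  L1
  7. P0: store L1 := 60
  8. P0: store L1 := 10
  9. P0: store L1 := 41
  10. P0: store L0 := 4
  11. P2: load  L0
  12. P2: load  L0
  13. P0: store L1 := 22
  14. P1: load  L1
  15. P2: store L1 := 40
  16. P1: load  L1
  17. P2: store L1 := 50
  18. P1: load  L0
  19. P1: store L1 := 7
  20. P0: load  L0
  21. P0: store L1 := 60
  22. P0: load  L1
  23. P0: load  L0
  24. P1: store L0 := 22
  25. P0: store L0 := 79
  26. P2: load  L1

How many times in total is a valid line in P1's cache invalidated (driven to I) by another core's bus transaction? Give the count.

invalidations = 5

1. P0: store L0 := 4  bus=[BusRdX]  L0: P0=M P1=I P2=I  mem[L0]=70
2. P0: store L1 := 38  bus=[BusRdX]  L1: P0=M P1=I P2=I  mem[L1]=20
3. P1: store L1 := 16  bus=[BusRdX,Flush]  L1: P0=I P1=M P2=I  mem[L1]=38
4. P0: load  L1  bus=[BusRd,Flush]  L1: P0=S P1=S P2=I  mem[L1]=16
5. P0: store L1 := 25  bus=[BusUpgr]  L1: P0=M P1=I P2=I  mem[L1]=16
6. P0: load  L1  bus=[-]  L1: P0=M P1=I P2=I  mem[L1]=16
7. P0: store L1 := 60  bus=[-]  L1: P0=M P1=I P2=I  mem[L1]=16
8. P0: store L1 := 10  bus=[-]  L1: P0=M P1=I P2=I  mem[L1]=16
9. P0: store L1 := 41  bus=[-]  L1: P0=M P1=I P2=I  mem[L1]=16
10. P0: store L0 := 4  bus=[-]  L0: P0=M P1=I P2=I  mem[L0]=70
11. P2: load  L0  bus=[BusRd,Flush]  L0: P0=S P1=I P2=S  mem[L0]=4
12. P2: load  L0  bus=[-]  L0: P0=S P1=I P2=S  mem[L0]=4
13. P0: store L1 := 22  bus=[-]  L1: P0=M P1=I P2=I  mem[L1]=16
14. P1: load  L1  bus=[BusRd,Flush]  L1: P0=S P1=S P2=I  mem[L1]=22
15. P2: store L1 := 40  bus=[BusRdX]  L1: P0=I P1=I P2=M  mem[L1]=22
16. P1: load  L1  bus=[BusRd,Flush]  L1: P0=I P1=S P2=S  mem[L1]=40
17. P2: store L1 := 50  bus=[BusUpgr]  L1: P0=I P1=I P2=M  mem[L1]=40
18. P1: load  L0  bus=[BusRd]  L0: P0=S P1=S P2=S  mem[L0]=4
19. P1: store L1 := 7  bus=[BusRdX,Flush]  L1: P0=I P1=M P2=I  mem[L1]=50
20. P0: load  L0  bus=[-]  L0: P0=S P1=S P2=S  mem[L0]=4
21. P0: store L1 := 60  bus=[BusRdX,Flush]  L1: P0=M P1=I P2=I  mem[L1]=7
22. P0: load  L1  bus=[-]  L1: P0=M P1=I P2=I  mem[L1]=7
23. P0: load  L0  bus=[-]  L0: P0=S P1=S P2=S  mem[L0]=4
24. P1: store L0 := 22  bus=[BusUpgr]  L0: P0=I P1=M P2=I  mem[L0]=4
25. P0: store L0 := 79  bus=[BusRdX,Flush]  L0: P0=M P1=I P2=I  mem[L0]=22
26. P2: load  L1  bus=[BusRd,Flush]  L1: P0=S P1=I P2=S  mem[L1]=60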